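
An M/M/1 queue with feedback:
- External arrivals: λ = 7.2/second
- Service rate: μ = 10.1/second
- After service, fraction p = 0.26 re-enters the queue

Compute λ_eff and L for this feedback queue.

Effective arrival rate: λ_eff = λ/(1-p) = 7.2/(1-0.26) = 7.2/0.74 = 9.72973
ρ = λ_eff/μ = 9.72973/10.1 = 0.9633396
L = ρ/(1-ρ) = 0.9633396/(1-0.9633396) = 26.2774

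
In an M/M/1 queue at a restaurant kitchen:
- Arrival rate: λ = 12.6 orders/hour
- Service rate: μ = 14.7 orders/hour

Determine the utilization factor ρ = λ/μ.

Server utilization: ρ = λ/μ
ρ = 12.6/14.7 = 0.8571
The server is busy 85.71% of the time.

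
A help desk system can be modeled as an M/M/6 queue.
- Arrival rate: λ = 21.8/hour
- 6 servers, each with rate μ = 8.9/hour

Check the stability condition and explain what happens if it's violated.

Stability requires ρ = λ/(cμ) < 1
ρ = 21.8/(6 × 8.9) = 21.8/53.40 = 0.4082
Since 0.4082 < 1, the system is STABLE.
The servers are busy 40.82% of the time.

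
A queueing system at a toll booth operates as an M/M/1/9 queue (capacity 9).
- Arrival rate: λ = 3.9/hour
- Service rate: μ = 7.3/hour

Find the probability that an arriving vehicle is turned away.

ρ = λ/μ = 3.9/7.3 = 0.534247
P₀ = (1-ρ)/(1-ρ^(K+1)) = (1-0.534247)/(1-0.534247^10) = 0.46575/0.99811 = 0.4666
P_K = P₀×ρ^K = 0.46664 × 0.534247^9 = 0.46664 × 0.0035455 = 0.001654
Blocking probability = 0.17%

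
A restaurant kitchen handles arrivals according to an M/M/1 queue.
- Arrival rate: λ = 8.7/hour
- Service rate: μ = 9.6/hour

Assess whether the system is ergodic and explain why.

Stability requires ρ = λ/(cμ) < 1
ρ = 8.7/(1 × 9.6) = 8.7/9.60 = 0.9062
Since 0.9062 < 1, the system is STABLE.
The server is busy 90.62% of the time.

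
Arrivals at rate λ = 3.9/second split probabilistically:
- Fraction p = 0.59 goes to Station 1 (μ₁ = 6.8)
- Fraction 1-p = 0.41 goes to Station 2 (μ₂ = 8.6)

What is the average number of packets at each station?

Effective rates: λ₁ = 3.9×0.59 = 2.301, λ₂ = 3.9×0.41 = 1.599
Station 1: ρ₁ = 2.301/6.8 = 0.33838, L₁ = ρ₁/(1-ρ₁) = 0.33838/(1-0.33838) = 0.5114
Station 2: ρ₂ = 1.599/8.6 = 0.1859, L₂ = ρ₂/(1-ρ₂) = 0.1859/(1-0.1859) = 0.2284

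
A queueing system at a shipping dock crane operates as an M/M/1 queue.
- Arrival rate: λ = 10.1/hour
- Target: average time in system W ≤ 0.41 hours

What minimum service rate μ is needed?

For M/M/1: W = 1/(μ-λ)
Need W ≤ 0.41, so 1/(μ-λ) ≤ 0.41
μ - λ ≥ 1/0.41 = 2.4390
μ ≥ 10.1 + 2.4390 = 12.5390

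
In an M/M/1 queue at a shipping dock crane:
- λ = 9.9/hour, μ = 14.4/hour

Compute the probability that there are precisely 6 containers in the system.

ρ = λ/μ = 9.9/14.4 = 0.6875
P(n) = (1-ρ)ρⁿ
P(6) = (1-0.6875) × 0.6875^6
P(6) = 0.3125 × 0.1056
P(6) = 0.03300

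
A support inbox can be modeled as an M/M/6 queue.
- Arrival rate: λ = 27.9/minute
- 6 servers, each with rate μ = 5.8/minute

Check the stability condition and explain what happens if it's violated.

Stability requires ρ = λ/(cμ) < 1
ρ = 27.9/(6 × 5.8) = 27.9/34.80 = 0.8017
Since 0.8017 < 1, the system is STABLE.
The servers are busy 80.17% of the time.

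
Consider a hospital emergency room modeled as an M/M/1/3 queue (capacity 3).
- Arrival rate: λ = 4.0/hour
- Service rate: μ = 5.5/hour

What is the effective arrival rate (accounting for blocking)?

ρ = λ/μ = 4.0/5.5 = 0.72727
P₀ = (1-ρ)/(1-ρ^(K+1)) = (1-0.72727)/(1-0.72727^4) = 0.27273/0.72024 = 0.3787
P_K = P₀×ρ^K = 0.3787 × 0.72727^3 = 0.3787 × 0.3847 = 0.1457
λ_eff = λ(1-P_K) = 4.0 × (1 - 0.14566) = 4.0 × 0.85434 = 3.4174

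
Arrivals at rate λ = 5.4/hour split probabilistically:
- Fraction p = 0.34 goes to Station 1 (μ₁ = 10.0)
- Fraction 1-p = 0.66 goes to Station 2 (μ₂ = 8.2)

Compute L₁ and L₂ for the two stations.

Effective rates: λ₁ = 5.4×0.34 = 1.836, λ₂ = 5.4×0.66 = 3.564
Station 1: ρ₁ = 1.836/10.0 = 0.1836, L₁ = ρ₁/(1-ρ₁) = 0.1836/(1-0.1836) = 0.2249
Station 2: ρ₂ = 3.564/8.2 = 0.43463, L₂ = ρ₂/(1-ρ₂) = 0.43463/(1-0.43463) = 0.7688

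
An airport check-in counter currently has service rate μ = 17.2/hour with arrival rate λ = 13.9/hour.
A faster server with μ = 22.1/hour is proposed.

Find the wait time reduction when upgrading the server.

System 1: ρ₁ = 13.9/17.2 = 0.8081, W₁ = 1/(17.2-13.9) = 0.30303
System 2: ρ₂ = 13.9/22.1 = 0.6290, W₂ = 1/(22.1-13.9) = 0.12195
Improvement: (W₁-W₂)/W₁ = (0.30303-0.12195)/0.30303 = 59.76%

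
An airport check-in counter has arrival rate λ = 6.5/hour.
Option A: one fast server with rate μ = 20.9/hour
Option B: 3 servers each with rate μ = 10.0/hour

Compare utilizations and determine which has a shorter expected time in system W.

Option A: single server μ = 20.9 (M/M/1)
  ρ_A = 6.5/20.9 = 0.3110
  W_A = 1/(μ-λ) = 1/(20.9-6.5) = 1/14.40 = 0.06944

Option B: 3 servers μ = 10.0 (M/M/3)
  ρ_B = λ/(cμ) = 6.5/(3×10.0) = 0.2167
  Offered load a = λ/μ = cρ = 6.5/10.0 = 0.6500
  P₀ = [ Σₙ₌₀^2 aⁿ/n! + a^3/(3!(1-ρ)) ]⁻¹
  Σ = a^0/0! + a^1/1! + a^2/2! = 1.0000 + 0.6500 + 0.2113 = 1.8613
  a^3/(3!(1-ρ)) = 0.2746/(6 × 0.7833) = 0.05843
  P₀ = 1/(1.8613 + 0.05843) = 0.5209
  Lq = P₀·a^3·ρ / (3!(1-ρ)²) = 0.5209 × 0.2746 × 0.2167 / (6 × 0.6136) = 0.008419
  Wq_B = Lq/λ = 0.008419/6.5 = 0.001295
  W_B = Wq_B + 1/μ = 0.001295 + 0.1000 = 0.1013

Since W_A = 0.06944 < W_B = 0.1013, Option A (single fast server) has the shorter time in system.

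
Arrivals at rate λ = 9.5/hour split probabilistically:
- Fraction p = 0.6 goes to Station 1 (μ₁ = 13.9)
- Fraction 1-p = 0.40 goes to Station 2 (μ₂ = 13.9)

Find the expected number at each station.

Effective rates: λ₁ = 9.5×0.6 = 5.7, λ₂ = 9.5×0.40 = 3.8
Station 1: ρ₁ = 5.7/13.9 = 0.41007, L₁ = ρ₁/(1-ρ₁) = 0.41007/(1-0.41007) = 0.6951
Station 2: ρ₂ = 3.8/13.9 = 0.27338, L₂ = ρ₂/(1-ρ₂) = 0.27338/(1-0.27338) = 0.3762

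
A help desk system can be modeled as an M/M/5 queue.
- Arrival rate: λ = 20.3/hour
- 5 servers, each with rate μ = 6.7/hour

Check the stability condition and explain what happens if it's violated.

Stability requires ρ = λ/(cμ) < 1
ρ = 20.3/(5 × 6.7) = 20.3/33.50 = 0.6060
Since 0.6060 < 1, the system is STABLE.
The servers are busy 60.60% of the time.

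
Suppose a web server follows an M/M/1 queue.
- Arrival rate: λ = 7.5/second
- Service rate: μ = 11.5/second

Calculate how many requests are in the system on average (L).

ρ = λ/μ = 7.5/11.5 = 0.6522
For M/M/1: L = λ/(μ-λ)
L = 7.5/(11.5-7.5) = 7.5/4.00
L = 1.8750 requests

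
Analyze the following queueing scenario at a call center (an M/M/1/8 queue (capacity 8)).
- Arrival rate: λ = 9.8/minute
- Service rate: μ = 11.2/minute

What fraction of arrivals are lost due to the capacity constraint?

ρ = λ/μ = 9.8/11.2 = 0.8750
P₀ = (1-ρ)/(1-ρ^(K+1)) = (1-0.8750)/(1-0.8750^9) = 0.12500/0.69934 = 0.1787
P_K = P₀×ρ^K = 0.17874 × 0.8750^8 = 0.17874 × 0.34361 = 0.06142
Blocking probability = 6.14%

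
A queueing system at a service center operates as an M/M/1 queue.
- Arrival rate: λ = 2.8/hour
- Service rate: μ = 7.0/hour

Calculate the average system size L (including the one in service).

ρ = λ/μ = 2.8/7.0 = 0.4000
For M/M/1: L = λ/(μ-λ)
L = 2.8/(7.0-2.8) = 2.8/4.20
L = 0.6667 customers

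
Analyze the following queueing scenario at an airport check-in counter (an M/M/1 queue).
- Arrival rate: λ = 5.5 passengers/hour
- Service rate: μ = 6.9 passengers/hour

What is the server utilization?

Server utilization: ρ = λ/μ
ρ = 5.5/6.9 = 0.7971
The server is busy 79.71% of the time.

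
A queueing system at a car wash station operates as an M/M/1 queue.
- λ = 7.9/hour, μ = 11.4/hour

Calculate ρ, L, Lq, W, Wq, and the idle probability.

Step 1: ρ = λ/μ = 7.9/11.4 = 0.6930
Step 2: L = λ/(μ-λ) = 7.9/3.50 = 2.2571
Step 3: Lq = λ²/(μ(μ-λ)) = 62.41/(11.4×3.50) = 1.5642
Step 4: W = 1/(μ-λ) = 1/3.50 = 0.28571
Step 5: Wq = λ/(μ(μ-λ)) = 7.9/(11.4×3.50) = 0.1980
Step 6: P(0) = 1-ρ = 0.3070
Verify: L = λW = 7.9×0.28571 = 2.2571 ✔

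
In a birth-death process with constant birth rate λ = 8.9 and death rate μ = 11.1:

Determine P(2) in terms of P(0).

For constant rates: P(n)/P(0) = (λ/μ)^n
P(2)/P(0) = (8.9/11.1)^2 = 0.8018^2 = 0.6429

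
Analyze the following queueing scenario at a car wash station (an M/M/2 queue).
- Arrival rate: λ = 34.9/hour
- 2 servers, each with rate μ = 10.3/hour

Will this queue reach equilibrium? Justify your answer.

Stability requires ρ = λ/(cμ) < 1
ρ = 34.9/(2 × 10.3) = 34.9/20.60 = 1.6942
Since 1.6942 ≥ 1, the system is UNSTABLE.
Need c > λ/μ = 34.9/10.3 = 3.39.
Minimum servers needed: c = 4.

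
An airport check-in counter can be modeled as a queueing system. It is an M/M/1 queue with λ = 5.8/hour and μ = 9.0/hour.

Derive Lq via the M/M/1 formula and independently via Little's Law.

Method 1 (direct): Lq = λ²/(μ(μ-λ)) = 33.64/(9.0 × 3.20) = 1.1681

Method 2 (Little's Law):
W = 1/(μ-λ) = 1/3.20 = 0.3125
Wq = W - 1/μ = 0.3125 - 0.1111 = 0.2014
Lq = λWq = 5.8 × 0.2014 = 1.1681 ✔ (matches Method 1)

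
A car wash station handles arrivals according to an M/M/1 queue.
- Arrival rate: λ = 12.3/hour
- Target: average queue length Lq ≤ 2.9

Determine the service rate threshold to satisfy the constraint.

For M/M/1: Lq = λ²/(μ(μ-λ))
Need Lq ≤ 2.9, i.e. μ(μ-λ) ≥ λ²/2.9
μ² - 12.3μ - 151.29/2.9 ≥ 0  →  μ² - 12.3μ - 52.16897 ≥ 0
Quadratic formula (positive root): μ = [λ + √(λ² + 4×52.16897)]/2
Discriminant: 151.29 + 4×52.16897 = 359.9659, √359.9659 = 18.9728
μ ≥ (12.3 + 18.9728)/2 = 15.6364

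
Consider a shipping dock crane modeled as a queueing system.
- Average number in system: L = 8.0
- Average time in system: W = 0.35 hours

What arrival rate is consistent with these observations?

Little's Law: L = λW, so λ = L/W
λ = 8.0/0.35 = 22.8571 containers/hour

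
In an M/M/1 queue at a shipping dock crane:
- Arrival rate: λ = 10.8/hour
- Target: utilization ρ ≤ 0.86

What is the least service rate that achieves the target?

ρ = λ/μ, so μ = λ/ρ
μ ≥ 10.8/0.86 = 12.5581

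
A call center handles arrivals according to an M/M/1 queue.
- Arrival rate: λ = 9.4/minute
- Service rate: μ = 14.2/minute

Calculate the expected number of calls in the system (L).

ρ = λ/μ = 9.4/14.2 = 0.6620
For M/M/1: L = λ/(μ-λ)
L = 9.4/(14.2-9.4) = 9.4/4.80
L = 1.9583 calls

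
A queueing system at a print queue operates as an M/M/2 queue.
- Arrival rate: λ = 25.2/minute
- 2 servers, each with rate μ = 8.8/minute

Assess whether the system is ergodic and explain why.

Stability requires ρ = λ/(cμ) < 1
ρ = 25.2/(2 × 8.8) = 25.2/17.60 = 1.4318
Since 1.4318 ≥ 1, the system is UNSTABLE.
Need c > λ/μ = 25.2/8.8 = 2.86.
Minimum servers needed: c = 3.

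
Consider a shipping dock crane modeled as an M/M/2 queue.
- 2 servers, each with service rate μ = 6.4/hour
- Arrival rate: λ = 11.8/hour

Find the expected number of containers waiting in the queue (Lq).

Traffic intensity: ρ = λ/(cμ) = 11.8/(2×6.4) = 0.9219
Since ρ = 0.9219 < 1, system is stable.
Offered load a = λ/μ = cρ = 11.8/6.4 = 1.8438
P₀ = [ Σₙ₌₀^1 aⁿ/n! + a^2/(2!(1-ρ)) ]⁻¹
Σ = a^0/0! + a^1/1! = 1.0000 + 1.8438 = 2.8438
a^2/(2!(1-ρ)) = 3.3994141/(2 × 0.078125000) = 21.7563
P₀ = 1/(2.8438 + 21.7563) = 0.04065
Lq = P₀·a^2·ρ / (2!(1-ρ)²) = 0.040650 × 3.3994 × 0.92188 / (2 × 0.0061035) = 10.4359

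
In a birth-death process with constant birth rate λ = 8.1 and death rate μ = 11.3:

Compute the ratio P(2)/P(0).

For constant rates: P(n)/P(0) = (λ/μ)^n
P(2)/P(0) = (8.1/11.3)^2 = 0.7168^2 = 0.5138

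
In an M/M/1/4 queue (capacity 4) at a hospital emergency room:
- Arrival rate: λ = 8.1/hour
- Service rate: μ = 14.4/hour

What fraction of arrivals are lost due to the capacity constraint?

ρ = λ/μ = 8.1/14.4 = 0.5625
P₀ = (1-ρ)/(1-ρ^(K+1)) = (1-0.5625)/(1-0.5625^5) = 0.4375/0.9437 = 0.4636
P_K = P₀×ρ^K = 0.4636 × 0.5625^4 = 0.4636 × 0.1001 = 0.04641
Blocking probability = 4.64%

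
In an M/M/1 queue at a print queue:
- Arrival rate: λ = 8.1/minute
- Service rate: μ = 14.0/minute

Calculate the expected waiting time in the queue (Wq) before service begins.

First, compute utilization: ρ = λ/μ = 8.1/14.0 = 0.5786
For M/M/1: Wq = λ/(μ(μ-λ))
Wq = 8.1/(14.0 × (14.0-8.1))
Wq = 8.1/(14.0 × 5.90)
Wq = 0.09806 minutes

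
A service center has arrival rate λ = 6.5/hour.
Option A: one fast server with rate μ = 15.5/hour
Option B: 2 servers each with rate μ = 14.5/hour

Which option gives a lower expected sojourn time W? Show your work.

Option A: single server μ = 15.5 (M/M/1)
  ρ_A = 6.5/15.5 = 0.4194
  W_A = 1/(μ-λ) = 1/(15.5-6.5) = 1/9.00 = 0.1111

Option B: 2 servers μ = 14.5 (M/M/2)
  ρ_B = λ/(cμ) = 6.5/(2×14.5) = 0.2241
  Offered load a = λ/μ = cρ = 6.5/14.5 = 0.4483
  P₀ = [ Σₙ₌₀^1 aⁿ/n! + a^2/(2!(1-ρ)) ]⁻¹
  Σ = a^0/0! + a^1/1! = 1.0000 + 0.4483 = 1.4483
  a^2/(2!(1-ρ)) = 0.2010/(2 × 0.7759) = 0.1295
  P₀ = 1/(1.4483 + 0.1295) = 0.6338
  Lq = P₀·a^2·ρ / (2!(1-ρ)²) = 0.6338 × 0.2010 × 0.2241 / (2 × 0.6020) = 0.02371
  Wq_B = Lq/λ = 0.0237116/6.5 = 0.0036479
  W_B = Wq_B + 1/μ = 0.0036479 + 0.068966 = 0.07261

Since W_B = 0.07261 < W_A = 0.1111, Option B (multiple servers) has the shorter time in system.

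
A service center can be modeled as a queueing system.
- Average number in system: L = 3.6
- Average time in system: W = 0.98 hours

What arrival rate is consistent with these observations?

Little's Law: L = λW, so λ = L/W
λ = 3.6/0.98 = 3.6735 customers/hour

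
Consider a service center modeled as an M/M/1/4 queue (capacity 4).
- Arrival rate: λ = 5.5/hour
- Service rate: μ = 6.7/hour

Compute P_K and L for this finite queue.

ρ = λ/μ = 5.5/6.7 = 0.8209
P₀ = (1-ρ)/(1-ρ^(K+1)) = (1-0.8209)/(1-0.8209^5) = 0.17910/0.62722 = 0.2855
P_K = P₀×ρ^K = 0.28555 × 0.8209^4 = 0.28555 × 0.45411 = 0.1297
Blocking probability P_4 = 0.1297 (12.97%)
L = ρ[1 - (K+1)ρ^K + Kρ^(K+1)] / [(1-ρ)(1-ρ^(K+1))]
L = 0.8209 × (1 - 5×0.45411 + 4×0.37278) / ((1 - 0.8209) × (1 - 0.37278)) = 1.6118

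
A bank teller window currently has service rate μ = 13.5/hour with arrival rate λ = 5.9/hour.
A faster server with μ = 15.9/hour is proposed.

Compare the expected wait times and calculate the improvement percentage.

System 1: ρ₁ = 5.9/13.5 = 0.4370, W₁ = 1/(13.5-5.9) = 0.13158
System 2: ρ₂ = 5.9/15.9 = 0.3711, W₂ = 1/(15.9-5.9) = 0.10000
Improvement: (W₁-W₂)/W₁ = (0.13158-0.10000)/0.13158 = 24.00%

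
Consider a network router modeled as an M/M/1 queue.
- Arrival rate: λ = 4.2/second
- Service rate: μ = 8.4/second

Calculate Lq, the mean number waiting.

ρ = λ/μ = 4.2/8.4 = 0.5000
For M/M/1: Lq = λ²/(μ(μ-λ))
Lq = 17.64/(8.4 × 4.20)
Lq = 0.5000 packets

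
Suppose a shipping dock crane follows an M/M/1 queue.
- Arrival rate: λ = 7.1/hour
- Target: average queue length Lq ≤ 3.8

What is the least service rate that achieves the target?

For M/M/1: Lq = λ²/(μ(μ-λ))
Need Lq ≤ 3.8, i.e. μ(μ-λ) ≥ λ²/3.8
μ² - 7.1μ - 50.41/3.8 ≥ 0  →  μ² - 7.1μ - 13.2658 ≥ 0
Quadratic formula (positive root): μ = [λ + √(λ² + 4×13.2658)]/2
Discriminant: 50.41 + 4×13.2658 = 103.4732, √103.4732 = 10.1722
μ ≥ (7.1 + 10.1722)/2 = 8.6361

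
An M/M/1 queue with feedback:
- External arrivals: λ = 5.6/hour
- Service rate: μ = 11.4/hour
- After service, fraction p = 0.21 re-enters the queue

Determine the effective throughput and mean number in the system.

Effective arrival rate: λ_eff = λ/(1-p) = 5.6/(1-0.21) = 5.6/0.79 = 7.0886
ρ = λ_eff/μ = 7.0886/11.4 = 0.62181
L = ρ/(1-ρ) = 0.62181/(1-0.62181) = 1.6442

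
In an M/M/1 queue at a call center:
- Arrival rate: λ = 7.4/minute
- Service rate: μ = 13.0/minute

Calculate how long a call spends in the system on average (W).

First, compute utilization: ρ = λ/μ = 7.4/13.0 = 0.5692
For M/M/1: W = 1/(μ-λ)
W = 1/(13.0-7.4) = 1/5.60
W = 0.1786 minutes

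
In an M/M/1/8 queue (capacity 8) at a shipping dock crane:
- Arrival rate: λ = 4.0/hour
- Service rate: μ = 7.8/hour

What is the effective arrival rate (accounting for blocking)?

ρ = λ/μ = 4.0/7.8 = 0.51282
P₀ = (1-ρ)/(1-ρ^(K+1)) = (1-0.51282)/(1-0.51282^9) = 0.4872/0.9975 = 0.4884
P_K = P₀×ρ^K = 0.4884 × 0.51282^8 = 0.4884 × 0.004783 = 0.002336
λ_eff = λ(1-P_K) = 4.0 × (1 - 0.002336) = 4.0 × 0.997664 = 3.9907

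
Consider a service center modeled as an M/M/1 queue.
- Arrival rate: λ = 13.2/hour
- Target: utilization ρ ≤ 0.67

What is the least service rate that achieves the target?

ρ = λ/μ, so μ = λ/ρ
μ ≥ 13.2/0.67 = 19.7015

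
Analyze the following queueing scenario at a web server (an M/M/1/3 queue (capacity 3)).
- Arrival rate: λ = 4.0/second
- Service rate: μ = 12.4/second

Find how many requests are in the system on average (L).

ρ = λ/μ = 4.0/12.4 = 0.3226
P₀ = (1-ρ)/(1-ρ^(K+1)) = (1-0.3226)/(1-0.3226^4) = 0.6774/0.9892 = 0.6848
P_K = P₀×ρ^K = 0.6848 × 0.3226^3 = 0.6848 × 0.03357 = 0.02299
L = ρ[1 - (K+1)ρ^K + Kρ^(K+1)] / [(1-ρ)(1-ρ^(K+1))]
L = 0.3226 × (1 - 4×0.03357 + 3×0.01083) / ((1 - 0.3226) × (1 - 0.01083)) = 0.4324 requests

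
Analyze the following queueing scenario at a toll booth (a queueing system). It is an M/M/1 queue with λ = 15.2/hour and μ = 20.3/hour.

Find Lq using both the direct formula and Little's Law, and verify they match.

Method 1 (direct): Lq = λ²/(μ(μ-λ)) = 231.04/(20.3 × 5.10) = 2.2316

Method 2 (Little's Law):
W = 1/(μ-λ) = 1/5.10 = 0.196078
Wq = W - 1/μ = 0.196078 - 0.0492611 = 0.146817
Lq = λWq = 15.2 × 0.146817 = 2.2316 ✔ (matches Method 1)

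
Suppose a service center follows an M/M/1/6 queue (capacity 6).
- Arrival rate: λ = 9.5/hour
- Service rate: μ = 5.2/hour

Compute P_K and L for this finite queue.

ρ = λ/μ = 9.5/5.2 = 1.8269
P₀ = (1-ρ)/(1-ρ^(K+1)) = (1-1.8269)/(1-1.8269^7) = -0.8269/-66.9209 = 0.01236
P_K = P₀×ρ^K = 0.012356 × 1.8269^6 = 0.012356 × 37.1782 = 0.4594
Blocking probability P_6 = 0.4594 (45.94%)
L = ρ[1 - (K+1)ρ^K + Kρ^(K+1)] / [(1-ρ)(1-ρ^(K+1))]
L = 1.8269 × (1 - 7×37.1782 + 6×67.9209) / ((1 - 1.8269) × (1 - 67.9209)) = 4.8953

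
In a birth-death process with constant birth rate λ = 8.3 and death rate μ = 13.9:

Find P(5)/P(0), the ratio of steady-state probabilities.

For constant rates: P(n)/P(0) = (λ/μ)^n
P(5)/P(0) = (8.3/13.9)^5 = 0.59712^5 = 0.07591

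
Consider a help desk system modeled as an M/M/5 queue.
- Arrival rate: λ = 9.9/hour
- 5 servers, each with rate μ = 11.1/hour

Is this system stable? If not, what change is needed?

Stability requires ρ = λ/(cμ) < 1
ρ = 9.9/(5 × 11.1) = 9.9/55.50 = 0.1784
Since 0.1784 < 1, the system is STABLE.
The servers are busy 17.84% of the time.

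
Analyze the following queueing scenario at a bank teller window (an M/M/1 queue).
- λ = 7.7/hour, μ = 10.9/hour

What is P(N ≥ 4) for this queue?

ρ = λ/μ = 7.7/10.9 = 0.7064
P(N ≥ n) = ρⁿ
P(N ≥ 4) = 0.7064^4
P(N ≥ 4) = 0.2490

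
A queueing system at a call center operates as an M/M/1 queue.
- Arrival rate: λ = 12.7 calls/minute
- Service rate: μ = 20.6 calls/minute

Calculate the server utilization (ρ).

Server utilization: ρ = λ/μ
ρ = 12.7/20.6 = 0.6165
The server is busy 61.65% of the time.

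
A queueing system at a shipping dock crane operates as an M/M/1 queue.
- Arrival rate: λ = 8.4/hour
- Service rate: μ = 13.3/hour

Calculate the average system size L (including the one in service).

ρ = λ/μ = 8.4/13.3 = 0.6316
For M/M/1: L = λ/(μ-λ)
L = 8.4/(13.3-8.4) = 8.4/4.90
L = 1.7143 containers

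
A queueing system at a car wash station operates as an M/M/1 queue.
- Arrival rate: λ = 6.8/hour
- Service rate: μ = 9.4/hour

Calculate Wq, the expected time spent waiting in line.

First, compute utilization: ρ = λ/μ = 6.8/9.4 = 0.7234
For M/M/1: Wq = λ/(μ(μ-λ))
Wq = 6.8/(9.4 × (9.4-6.8))
Wq = 6.8/(9.4 × 2.60)
Wq = 0.2782 hours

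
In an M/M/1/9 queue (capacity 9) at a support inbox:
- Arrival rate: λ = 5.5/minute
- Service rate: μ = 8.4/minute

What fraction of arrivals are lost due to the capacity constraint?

ρ = λ/μ = 5.5/8.4 = 0.65476
P₀ = (1-ρ)/(1-ρ^(K+1)) = (1-0.65476)/(1-0.65476^10) = 0.3452/0.9855 = 0.3503
P_K = P₀×ρ^K = 0.35031 × 0.65476^9 = 0.35031 × 0.022118 = 0.007748
Blocking probability = 0.77%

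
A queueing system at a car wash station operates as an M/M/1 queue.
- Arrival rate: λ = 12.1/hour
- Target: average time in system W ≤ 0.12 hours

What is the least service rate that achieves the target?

For M/M/1: W = 1/(μ-λ)
Need W ≤ 0.12, so 1/(μ-λ) ≤ 0.12
μ - λ ≥ 1/0.12 = 8.3333
μ ≥ 12.1 + 8.3333 = 20.4333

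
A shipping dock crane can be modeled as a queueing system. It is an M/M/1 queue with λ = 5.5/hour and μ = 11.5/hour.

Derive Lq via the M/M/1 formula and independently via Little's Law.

Method 1 (direct): Lq = λ²/(μ(μ-λ)) = 30.25/(11.5 × 6.00) = 0.4384

Method 2 (Little's Law):
W = 1/(μ-λ) = 1/6.00 = 0.16667
Wq = W - 1/μ = 0.16667 - 0.086957 = 0.07971
Lq = λWq = 5.5 × 0.07971 = 0.4384 ✔ (matches Method 1)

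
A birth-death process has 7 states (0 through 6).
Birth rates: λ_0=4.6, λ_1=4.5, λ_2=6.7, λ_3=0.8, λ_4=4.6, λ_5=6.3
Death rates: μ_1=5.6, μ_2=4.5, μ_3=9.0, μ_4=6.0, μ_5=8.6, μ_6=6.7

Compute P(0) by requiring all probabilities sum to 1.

Ratios P(n)/P(0) = (λ₀···λₙ₋₁)/(μ₁···μₙ):
P(1)/P(0) = (4.6)/(5.6) = 0.8214
P(2)/P(0) = (4.6×4.5)/(5.6×4.5) = 0.8214
P(3)/P(0) = (4.6×4.5×6.7)/(5.6×4.5×9.0) = 0.6115
P(4)/P(0) = (4.6×4.5×6.7×0.8)/(5.6×4.5×9.0×6.0) = 0.08153
P(5)/P(0) = (4.6×4.5×6.7×0.8×4.6)/(5.6×4.5×9.0×6.0×8.6) = 0.04361
P(6)/P(0) = (4.6×4.5×6.7×0.8×4.6×6.3)/(5.6×4.5×9.0×6.0×8.6×6.7) = 0.04101

Normalization: ∑ P(n) = 1
P(0) × (1.0000 + 0.8214 + 0.8214 + 0.6115 + 0.08153 + 0.04361 + 0.04101) = 1
P(0) × 3.4205 = 1
P(0) = 1/3.4205 = 0.2924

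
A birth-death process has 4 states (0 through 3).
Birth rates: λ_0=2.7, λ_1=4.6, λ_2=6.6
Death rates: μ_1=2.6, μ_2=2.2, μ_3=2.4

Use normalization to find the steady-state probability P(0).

Ratios P(n)/P(0) = (λ₀···λₙ₋₁)/(μ₁···μₙ):
P(1)/P(0) = (2.7)/(2.6) = 1.03846
P(2)/P(0) = (2.7×4.6)/(2.6×2.2) = 2.17133
P(3)/P(0) = (2.7×4.6×6.6)/(2.6×2.2×2.4) = 5.97115

Normalization: ∑ P(n) = 1
P(0) × (1.00000 + 1.03846 + 2.17133 + 5.97115) = 1
P(0) × 10.1809 = 1
P(0) = 1/10.1809 = 0.09822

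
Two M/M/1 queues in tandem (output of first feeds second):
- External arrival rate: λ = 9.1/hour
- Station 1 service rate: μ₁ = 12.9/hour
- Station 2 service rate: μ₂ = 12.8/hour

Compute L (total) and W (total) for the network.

By Jackson's theorem, each station behaves as independent M/M/1.
Station 1: ρ₁ = 9.1/12.9 = 0.7054, L₁ = ρ₁/(1-ρ₁) = λ/(μ₁-λ) = 9.1/3.80 = 2.3947
Station 2: ρ₂ = 9.1/12.8 = 0.7109, L₂ = ρ₂/(1-ρ₂) = λ/(μ₂-λ) = 9.1/3.70 = 2.4595
Total: L = L₁ + L₂ = 2.3947 + 2.4595 = 4.8542
W = L/λ = 4.8542/9.1 = 0.5334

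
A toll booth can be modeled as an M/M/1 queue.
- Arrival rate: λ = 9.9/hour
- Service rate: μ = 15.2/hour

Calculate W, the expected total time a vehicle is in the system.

First, compute utilization: ρ = λ/μ = 9.9/15.2 = 0.6513
For M/M/1: W = 1/(μ-λ)
W = 1/(15.2-9.9) = 1/5.30
W = 0.1887 hours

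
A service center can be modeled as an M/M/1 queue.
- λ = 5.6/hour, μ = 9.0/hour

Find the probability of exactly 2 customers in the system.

ρ = λ/μ = 5.6/9.0 = 0.6222
P(n) = (1-ρ)ρⁿ
P(2) = (1-0.6222) × 0.6222^2
P(2) = 0.37780 × 0.38713
P(2) = 0.1463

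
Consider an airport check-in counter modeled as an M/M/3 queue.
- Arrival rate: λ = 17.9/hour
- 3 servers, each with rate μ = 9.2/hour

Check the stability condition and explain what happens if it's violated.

Stability requires ρ = λ/(cμ) < 1
ρ = 17.9/(3 × 9.2) = 17.9/27.60 = 0.6486
Since 0.6486 < 1, the system is STABLE.
The servers are busy 64.86% of the time.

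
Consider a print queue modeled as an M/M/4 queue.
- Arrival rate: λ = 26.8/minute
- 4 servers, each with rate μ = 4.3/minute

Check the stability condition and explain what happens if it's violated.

Stability requires ρ = λ/(cμ) < 1
ρ = 26.8/(4 × 4.3) = 26.8/17.20 = 1.5581
Since 1.5581 ≥ 1, the system is UNSTABLE.
Need c > λ/μ = 26.8/4.3 = 6.23.
Minimum servers needed: c = 7.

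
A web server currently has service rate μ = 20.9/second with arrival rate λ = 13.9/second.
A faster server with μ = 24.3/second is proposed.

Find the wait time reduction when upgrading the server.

System 1: ρ₁ = 13.9/20.9 = 0.6651, W₁ = 1/(20.9-13.9) = 0.14286
System 2: ρ₂ = 13.9/24.3 = 0.5720, W₂ = 1/(24.3-13.9) = 0.096154
Improvement: (W₁-W₂)/W₁ = (0.14286-0.096154)/0.14286 = 32.69%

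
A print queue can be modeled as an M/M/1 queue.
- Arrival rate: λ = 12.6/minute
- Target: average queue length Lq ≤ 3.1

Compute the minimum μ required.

For M/M/1: Lq = λ²/(μ(μ-λ))
Need Lq ≤ 3.1, i.e. μ(μ-λ) ≥ λ²/3.1
μ² - 12.6μ - 158.76/3.1 ≥ 0  →  μ² - 12.6μ - 51.2129 ≥ 0
Quadratic formula (positive root): μ = [λ + √(λ² + 4×51.2129)]/2
Discriminant: 158.76 + 4×51.2129 = 363.6116, √363.6116 = 19.0686
μ ≥ (12.6 + 19.0686)/2 = 15.8343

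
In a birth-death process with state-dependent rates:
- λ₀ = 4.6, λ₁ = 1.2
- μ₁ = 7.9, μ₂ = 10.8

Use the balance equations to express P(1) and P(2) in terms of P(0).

Balance equations:
State 0: λ₀P₀ = μ₁P₁ → P₁ = (λ₀/μ₁)P₀ = (4.6/7.9)P₀ = 0.5823P₀
State 1: P₂ = (λ₀λ₁)/(μ₁μ₂)P₀ = (4.6×1.2)/(7.9×10.8)P₀ = 0.06470P₀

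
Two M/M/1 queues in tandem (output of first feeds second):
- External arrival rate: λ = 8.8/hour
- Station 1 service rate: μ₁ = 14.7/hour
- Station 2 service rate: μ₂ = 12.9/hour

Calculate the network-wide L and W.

By Jackson's theorem, each station behaves as independent M/M/1.
Station 1: ρ₁ = 8.8/14.7 = 0.5986, L₁ = ρ₁/(1-ρ₁) = λ/(μ₁-λ) = 8.8/5.90 = 1.49153
Station 2: ρ₂ = 8.8/12.9 = 0.6822, L₂ = ρ₂/(1-ρ₂) = λ/(μ₂-λ) = 8.8/4.10 = 2.14634
Total: L = L₁ + L₂ = 1.49153 + 2.14634 = 3.6379
W = L/λ = 3.6379/8.8 = 0.4134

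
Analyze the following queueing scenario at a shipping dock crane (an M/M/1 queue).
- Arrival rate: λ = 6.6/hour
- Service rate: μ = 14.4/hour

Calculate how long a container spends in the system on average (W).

First, compute utilization: ρ = λ/μ = 6.6/14.4 = 0.4583
For M/M/1: W = 1/(μ-λ)
W = 1/(14.4-6.6) = 1/7.80
W = 0.1282 hours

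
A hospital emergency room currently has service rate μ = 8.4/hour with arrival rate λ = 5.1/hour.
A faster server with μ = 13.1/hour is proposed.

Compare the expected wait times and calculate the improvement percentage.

System 1: ρ₁ = 5.1/8.4 = 0.6071, W₁ = 1/(8.4-5.1) = 0.3030
System 2: ρ₂ = 5.1/13.1 = 0.3893, W₂ = 1/(13.1-5.1) = 0.1250
Improvement: (W₁-W₂)/W₁ = (0.3030-0.1250)/0.3030 = 58.75%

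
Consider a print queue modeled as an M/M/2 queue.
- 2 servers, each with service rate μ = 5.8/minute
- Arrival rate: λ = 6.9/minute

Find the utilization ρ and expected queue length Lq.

Traffic intensity: ρ = λ/(cμ) = 6.9/(2×5.8) = 0.5948
Since ρ = 0.5948 < 1, system is stable.
Offered load a = λ/μ = cρ = 6.9/5.8 = 1.1897
P₀ = [ Σₙ₌₀^1 aⁿ/n! + a^2/(2!(1-ρ)) ]⁻¹
Σ = a^0/0! + a^1/1! = 1.0000 + 1.1897 = 2.1897
a^2/(2!(1-ρ)) = 1.41528/(2 × 0.405172) = 1.7465
P₀ = 1/(2.1897 + 1.7465) = 0.2541
Lq = P₀·a^2·ρ / (2!(1-ρ)²) = 0.2541 × 1.4153 × 0.5948 / (2 × 0.1642) = 0.6514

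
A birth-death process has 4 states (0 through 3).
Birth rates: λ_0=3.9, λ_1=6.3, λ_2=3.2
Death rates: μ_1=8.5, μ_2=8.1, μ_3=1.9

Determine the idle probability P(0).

Ratios P(n)/P(0) = (λ₀···λₙ₋₁)/(μ₁···μₙ):
P(1)/P(0) = (3.9)/(8.5) = 0.4588
P(2)/P(0) = (3.9×6.3)/(8.5×8.1) = 0.3569
P(3)/P(0) = (3.9×6.3×3.2)/(8.5×8.1×1.9) = 0.6010

Normalization: ∑ P(n) = 1
P(0) × (1.0000 + 0.4588 + 0.3569 + 0.6010) = 1
P(0) × 2.4167 = 1
P(0) = 1/2.4167 = 0.4138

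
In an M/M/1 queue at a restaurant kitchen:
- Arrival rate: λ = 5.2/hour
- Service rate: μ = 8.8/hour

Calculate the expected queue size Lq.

ρ = λ/μ = 5.2/8.8 = 0.5909
For M/M/1: Lq = λ²/(μ(μ-λ))
Lq = 27.04/(8.8 × 3.60)
Lq = 0.8535 orders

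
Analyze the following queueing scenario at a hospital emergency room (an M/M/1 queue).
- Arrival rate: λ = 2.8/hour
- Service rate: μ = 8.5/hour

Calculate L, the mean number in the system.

ρ = λ/μ = 2.8/8.5 = 0.3294
For M/M/1: L = λ/(μ-λ)
L = 2.8/(8.5-2.8) = 2.8/5.70
L = 0.4912 patients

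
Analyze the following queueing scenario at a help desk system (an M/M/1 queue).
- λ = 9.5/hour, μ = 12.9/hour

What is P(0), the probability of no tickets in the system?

ρ = λ/μ = 9.5/12.9 = 0.7364
P(0) = 1 - ρ = 1 - 0.7364 = 0.2636
The server is idle 26.36% of the time.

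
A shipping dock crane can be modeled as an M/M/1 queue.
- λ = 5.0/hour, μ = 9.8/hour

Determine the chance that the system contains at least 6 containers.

ρ = λ/μ = 5.0/9.8 = 0.5102
P(N ≥ n) = ρⁿ
P(N ≥ 6) = 0.5102^6
P(N ≥ 6) = 0.01764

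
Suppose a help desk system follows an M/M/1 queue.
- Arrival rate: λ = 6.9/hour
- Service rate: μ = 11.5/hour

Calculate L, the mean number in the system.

ρ = λ/μ = 6.9/11.5 = 0.6000
For M/M/1: L = λ/(μ-λ)
L = 6.9/(11.5-6.9) = 6.9/4.60
L = 1.5000 tickets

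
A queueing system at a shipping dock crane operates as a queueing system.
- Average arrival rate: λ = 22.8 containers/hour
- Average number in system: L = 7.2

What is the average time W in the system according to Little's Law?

Little's Law: L = λW, so W = L/λ
W = 7.2/22.8 = 0.3158 hours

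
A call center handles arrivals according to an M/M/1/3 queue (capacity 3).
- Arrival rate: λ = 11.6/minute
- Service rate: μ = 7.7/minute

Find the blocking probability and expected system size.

ρ = λ/μ = 11.6/7.7 = 1.5065
P₀ = (1-ρ)/(1-ρ^(K+1)) = (1-1.5065)/(1-1.5065^4) = -0.5065/-4.1508 = 0.1220
P_K = P₀×ρ^K = 0.12202 × 1.5065^3 = 0.12202 × 3.4191 = 0.4172
Blocking probability P_3 = 0.4172 (41.72%)
L = ρ[1 - (K+1)ρ^K + Kρ^(K+1)] / [(1-ρ)(1-ρ^(K+1))]
L = 1.5065 × (1 - 4×3.41907 + 3×5.15082) / ((1 - 1.5065) × (1 - 5.15082)) = 1.9893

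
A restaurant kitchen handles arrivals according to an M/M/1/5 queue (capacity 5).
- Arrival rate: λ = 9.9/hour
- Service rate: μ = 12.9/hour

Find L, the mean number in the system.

ρ = λ/μ = 9.9/12.9 = 0.767442
P₀ = (1-ρ)/(1-ρ^(K+1)) = (1-0.767442)/(1-0.767442^6) = 0.2326/0.7957 = 0.2923
P_K = P₀×ρ^K = 0.2923 × 0.767442^5 = 0.2923 × 0.2662 = 0.07781
L = ρ[1 - (K+1)ρ^K + Kρ^(K+1)] / [(1-ρ)(1-ρ^(K+1))]
L = 0.767442 × (1 - 6×0.26621 + 5×0.20430) / ((1 - 0.767442) × (1 - 0.20430)) = 1.7594 orders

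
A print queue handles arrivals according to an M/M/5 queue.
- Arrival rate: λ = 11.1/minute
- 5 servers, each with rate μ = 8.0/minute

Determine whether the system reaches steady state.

Stability requires ρ = λ/(cμ) < 1
ρ = 11.1/(5 × 8.0) = 11.1/40.00 = 0.2775
Since 0.2775 < 1, the system is STABLE.
The servers are busy 27.75% of the time.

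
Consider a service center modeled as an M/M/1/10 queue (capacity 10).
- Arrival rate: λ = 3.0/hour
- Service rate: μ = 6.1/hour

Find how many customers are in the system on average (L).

ρ = λ/μ = 3.0/6.1 = 0.491803
P₀ = (1-ρ)/(1-ρ^(K+1)) = (1-0.491803)/(1-0.491803^11) = 0.5082/0.9996 = 0.5084
P_K = P₀×ρ^K = 0.50840 × 0.491803^10 = 0.50840 × 0.00082777 = 0.0004208
L = ρ[1 - (K+1)ρ^K + Kρ^(K+1)] / [(1-ρ)(1-ρ^(K+1))]
L = 0.491803 × (1 - 11×0.0008278 + 10×0.0004071) / ((1 - 0.491803) × (1 - 0.0004071)) = 0.9633 customers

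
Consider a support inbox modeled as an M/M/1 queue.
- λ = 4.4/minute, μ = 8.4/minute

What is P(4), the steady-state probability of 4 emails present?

ρ = λ/μ = 4.4/8.4 = 0.5238
P(n) = (1-ρ)ρⁿ
P(4) = (1-0.5238) × 0.5238^4
P(4) = 0.4762 × 0.07528
P(4) = 0.03585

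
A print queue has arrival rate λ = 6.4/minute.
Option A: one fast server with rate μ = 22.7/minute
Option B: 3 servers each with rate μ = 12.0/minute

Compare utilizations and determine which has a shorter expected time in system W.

Option A: single server μ = 22.7 (M/M/1)
  ρ_A = 6.4/22.7 = 0.2819
  W_A = 1/(μ-λ) = 1/(22.7-6.4) = 1/16.30 = 0.06135

Option B: 3 servers μ = 12.0 (M/M/3)
  ρ_B = λ/(cμ) = 6.4/(3×12.0) = 0.1778
  Offered load a = λ/μ = cρ = 6.4/12.0 = 0.5333
  P₀ = [ Σₙ₌₀^2 aⁿ/n! + a^3/(3!(1-ρ)) ]⁻¹
  Σ = a^0/0! + a^1/1! + a^2/2! = 1.00000 + 0.533333 + 0.142222 = 1.6756
  a^3/(3!(1-ρ)) = 0.1517/(6 × 0.8222) = 0.03075
  P₀ = 1/(1.67556 + 0.0307508) = 0.5861
  Lq = P₀·a^3·ρ / (3!(1-ρ)²) = 0.58606 × 0.15170 × 0.17778 / (6 × 0.67605) = 0.003897
  Wq_B = Lq/λ = 0.0038966/6.4 = 0.0006088
  W_B = Wq_B + 1/μ = 0.0006088 + 0.08333 = 0.08394

Since W_A = 0.06135 < W_B = 0.08394, Option A (single fast server) has the shorter time in system.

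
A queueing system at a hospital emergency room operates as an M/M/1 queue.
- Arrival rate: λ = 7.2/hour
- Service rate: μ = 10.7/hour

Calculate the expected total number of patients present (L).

ρ = λ/μ = 7.2/10.7 = 0.6729
For M/M/1: L = λ/(μ-λ)
L = 7.2/(10.7-7.2) = 7.2/3.50
L = 2.0571 patients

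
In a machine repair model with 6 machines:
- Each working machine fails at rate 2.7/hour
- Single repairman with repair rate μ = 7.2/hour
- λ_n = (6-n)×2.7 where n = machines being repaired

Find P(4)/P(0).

P(4)/P(0) = ∏_{i=0}^{4-1} λ_i/μ_{i+1}
= (6-0)×2.7/7.2 × (6-1)×2.7/7.2 × (6-2)×2.7/7.2 × (6-3)×2.7/7.2
= 7.1191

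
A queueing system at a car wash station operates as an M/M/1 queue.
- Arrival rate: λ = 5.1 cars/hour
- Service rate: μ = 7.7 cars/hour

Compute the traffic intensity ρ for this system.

Server utilization: ρ = λ/μ
ρ = 5.1/7.7 = 0.6623
The server is busy 66.23% of the time.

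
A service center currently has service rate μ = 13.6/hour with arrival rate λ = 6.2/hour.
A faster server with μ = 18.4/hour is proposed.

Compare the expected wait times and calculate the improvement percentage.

System 1: ρ₁ = 6.2/13.6 = 0.4559, W₁ = 1/(13.6-6.2) = 0.135135
System 2: ρ₂ = 6.2/18.4 = 0.3370, W₂ = 1/(18.4-6.2) = 0.0819672
Improvement: (W₁-W₂)/W₁ = (0.135135-0.0819672)/0.135135 = 39.34%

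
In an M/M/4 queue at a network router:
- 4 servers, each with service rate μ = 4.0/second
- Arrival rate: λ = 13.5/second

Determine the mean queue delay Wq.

Traffic intensity: ρ = λ/(cμ) = 13.5/(4×4.0) = 0.8438
Since ρ = 0.8438 < 1, system is stable.
Offered load a = λ/μ = cρ = 13.5/4.0 = 3.3750
P₀ = [ Σₙ₌₀^3 aⁿ/n! + a^4/(4!(1-ρ)) ]⁻¹
Σ = a^0/0! + a^1/1! + a^2/2! + a^3/3! = 1.0000 + 3.3750 + 5.6953 + 6.4072 = 16.4775
a^4/(4!(1-ρ)) = 129.7463/(24 × 0.15625) = 34.5990
P₀ = 1/(16.4775 + 34.5990) = 0.01958
Lq = P₀·a^4·ρ / (4!(1-ρ)²) = 0.019578 × 129.7463 × 0.84375 / (24 × 0.024414) = 3.6579
Wq = Lq/λ = 3.6579/13.5 = 0.2710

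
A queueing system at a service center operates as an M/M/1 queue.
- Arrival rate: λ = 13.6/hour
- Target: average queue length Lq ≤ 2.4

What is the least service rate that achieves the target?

For M/M/1: Lq = λ²/(μ(μ-λ))
Need Lq ≤ 2.4, i.e. μ(μ-λ) ≥ λ²/2.4
μ² - 13.6μ - 184.96/2.4 ≥ 0  →  μ² - 13.6μ - 77.06667 ≥ 0
Quadratic formula (positive root): μ = [λ + √(λ² + 4×77.06667)]/2
Discriminant: 184.96 + 4×77.06667 = 493.2267, √493.2267 = 22.2087
μ ≥ (13.6 + 22.2087)/2 = 17.9044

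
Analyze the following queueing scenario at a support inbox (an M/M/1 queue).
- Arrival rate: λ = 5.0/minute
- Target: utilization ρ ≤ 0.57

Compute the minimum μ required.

ρ = λ/μ, so μ = λ/ρ
μ ≥ 5.0/0.57 = 8.7719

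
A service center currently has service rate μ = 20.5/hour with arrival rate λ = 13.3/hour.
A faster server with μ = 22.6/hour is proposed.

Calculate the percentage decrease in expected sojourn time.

System 1: ρ₁ = 13.3/20.5 = 0.6488, W₁ = 1/(20.5-13.3) = 0.13889
System 2: ρ₂ = 13.3/22.6 = 0.5885, W₂ = 1/(22.6-13.3) = 0.10753
Improvement: (W₁-W₂)/W₁ = (0.13889-0.10753)/0.13889 = 22.58%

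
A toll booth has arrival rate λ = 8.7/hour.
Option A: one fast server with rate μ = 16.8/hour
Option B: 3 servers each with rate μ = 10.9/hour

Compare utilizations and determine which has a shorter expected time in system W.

Option A: single server μ = 16.8 (M/M/1)
  ρ_A = 8.7/16.8 = 0.5179
  W_A = 1/(μ-λ) = 1/(16.8-8.7) = 1/8.10 = 0.1235

Option B: 3 servers μ = 10.9 (M/M/3)
  ρ_B = λ/(cμ) = 8.7/(3×10.9) = 0.2661
  Offered load a = λ/μ = cρ = 8.7/10.9 = 0.7982
  P₀ = [ Σₙ₌₀^2 aⁿ/n! + a^3/(3!(1-ρ)) ]⁻¹
  Σ = a^0/0! + a^1/1! + a^2/2! = 1.0000 + 0.7982 + 0.3185 = 2.1167
  a^3/(3!(1-ρ)) = 0.5085/(6 × 0.7339) = 0.1155
  P₀ = 1/(2.1167 + 0.1155) = 0.4480
  Lq = P₀·a^3·ρ / (3!(1-ρ)²) = 0.4480 × 0.5085 × 0.2661 / (6 × 0.5387) = 0.01875
  Wq_B = Lq/λ = 0.01875/8.7 = 0.002155
  W_B = Wq_B + 1/μ = 0.002155 + 0.09174 = 0.09390

Since W_B = 0.09390 < W_A = 0.1235, Option B (multiple servers) has the shorter time in system.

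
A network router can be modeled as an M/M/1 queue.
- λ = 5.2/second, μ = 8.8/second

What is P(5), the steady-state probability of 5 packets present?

ρ = λ/μ = 5.2/8.8 = 0.5909
P(n) = (1-ρ)ρⁿ
P(5) = (1-0.5909) × 0.5909^5
P(5) = 0.4091 × 0.07204
P(5) = 0.02947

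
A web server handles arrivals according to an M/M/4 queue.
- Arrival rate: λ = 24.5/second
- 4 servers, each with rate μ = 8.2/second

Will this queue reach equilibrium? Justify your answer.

Stability requires ρ = λ/(cμ) < 1
ρ = 24.5/(4 × 8.2) = 24.5/32.80 = 0.7470
Since 0.7470 < 1, the system is STABLE.
The servers are busy 74.70% of the time.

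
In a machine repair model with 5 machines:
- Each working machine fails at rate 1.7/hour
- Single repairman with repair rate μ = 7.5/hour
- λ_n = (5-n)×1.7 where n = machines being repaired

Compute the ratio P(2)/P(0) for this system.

P(2)/P(0) = ∏_{i=0}^{2-1} λ_i/μ_{i+1}
= (5-0)×1.7/7.5 × (5-1)×1.7/7.5
= 1.0276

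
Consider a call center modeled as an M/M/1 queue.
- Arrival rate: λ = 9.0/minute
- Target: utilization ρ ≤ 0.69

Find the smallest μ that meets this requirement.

ρ = λ/μ, so μ = λ/ρ
μ ≥ 9.0/0.69 = 13.0435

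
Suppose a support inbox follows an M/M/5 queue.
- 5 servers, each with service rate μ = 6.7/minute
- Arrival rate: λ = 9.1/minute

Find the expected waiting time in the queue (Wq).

Traffic intensity: ρ = λ/(cμ) = 9.1/(5×6.7) = 0.2716
Since ρ = 0.2716 < 1, system is stable.
Offered load a = λ/μ = cρ = 9.1/6.7 = 1.3582
P₀ = [ Σₙ₌₀^4 aⁿ/n! + a^5/(5!(1-ρ)) ]⁻¹
Σ = a^0/0! + a^1/1! + a^2/2! + a^3/3! + a^4/4! = 1.0000 + 1.3582 + 0.9224 + 0.4176 + 0.1418 = 3.8400
a^5/(5!(1-ρ)) = 4.6220/(120 × 0.7284) = 0.05288
P₀ = 1/(3.8400 + 0.05288) = 0.2569
Lq = P₀·a^5·ρ / (5!(1-ρ)²) = 0.2569 × 4.6220 × 0.2716 / (120 × 0.5305) = 0.005066
Wq = Lq/λ = 0.005066/9.1 = 0.0005567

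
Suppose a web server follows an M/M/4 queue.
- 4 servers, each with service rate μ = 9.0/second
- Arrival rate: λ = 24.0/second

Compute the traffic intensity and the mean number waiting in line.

Traffic intensity: ρ = λ/(cμ) = 24.0/(4×9.0) = 0.6667
Since ρ = 0.6667 < 1, system is stable.
Offered load a = λ/μ = cρ = 24.0/9.0 = 2.6667
P₀ = [ Σₙ₌₀^3 aⁿ/n! + a^4/(4!(1-ρ)) ]⁻¹
Σ = a^0/0! + a^1/1! + a^2/2! + a^3/3! = 1.00000 + 2.66667 + 3.55556 + 3.16049 = 10.3827
a^4/(4!(1-ρ)) = 50.5679/(24 × 0.333333) = 6.3210
P₀ = 1/(10.3827 + 6.3210) = 0.05987
Lq = P₀·a^4·ρ / (4!(1-ρ)²) = 0.059867 × 50.5679 × 0.66667 / (24 × 0.11111) = 0.7568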